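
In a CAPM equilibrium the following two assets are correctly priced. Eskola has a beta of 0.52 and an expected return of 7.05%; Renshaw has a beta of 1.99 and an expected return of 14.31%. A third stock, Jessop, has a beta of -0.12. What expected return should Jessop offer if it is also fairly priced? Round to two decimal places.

MRP (SML slope) = (14.31% − 7.05%) / (1.99 − 0.52) = 7.26% / 1.47 = 4.9388%
R_f (intercept) = 7.05% − 0.52 × 4.9388% = 4.4818%
E(R_Jessop) = R_f + β × MRP = 4.4818% + -0.12 × 4.9388% = 3.89%

3.89%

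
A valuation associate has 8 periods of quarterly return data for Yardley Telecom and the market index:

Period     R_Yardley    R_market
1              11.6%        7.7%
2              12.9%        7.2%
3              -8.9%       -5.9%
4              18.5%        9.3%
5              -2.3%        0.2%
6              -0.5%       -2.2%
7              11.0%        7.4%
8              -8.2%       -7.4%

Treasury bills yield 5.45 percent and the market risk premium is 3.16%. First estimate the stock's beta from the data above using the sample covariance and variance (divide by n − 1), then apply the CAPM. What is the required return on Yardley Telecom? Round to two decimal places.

Mean R_i = (11.6 + 12.9 − 8.9 + 18.5 − 2.3 − 0.5 + 11.0 − 8.2) / 8 = 4.2625%
Mean R_m = (7.7 + 7.2 − 5.9 + 9.3 + 0.2 − 2.2 + 7.4 − 7.4) / 8 = 2.0375%
Σ(R_i − R̄_i)(R_m − R̄_m) = 480.0013  ⇒  Cov = 480.0013 / 7 = 68.5716
Σ(R_m − R̄_m)² = 313.6188  ⇒  Var(R_m) = 313.6188 / 7 = 44.8027
β = Cov / Var(R_m) = 68.5716 / 44.8027 = 1.5305
E(R) = R_f + β × MRP = 5.45% + 1.5305 × 3.16% = 10.29%

10.29%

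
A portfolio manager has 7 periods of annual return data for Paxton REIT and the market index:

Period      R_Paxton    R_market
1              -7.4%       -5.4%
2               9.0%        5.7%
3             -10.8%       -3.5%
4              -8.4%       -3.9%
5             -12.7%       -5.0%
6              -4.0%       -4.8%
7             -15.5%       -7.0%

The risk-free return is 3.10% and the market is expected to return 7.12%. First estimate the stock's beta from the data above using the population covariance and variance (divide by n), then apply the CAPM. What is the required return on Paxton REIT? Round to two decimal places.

10.14%

Mean R_i = (-7.4 + 9.0 − 10.8 − 8.4 − 12.7 − 4.0 − 15.5) / 7 = -7.1143%
Mean R_m = (-5.4 + 5.7 − 3.5 − 3.9 − 5.0 − 4.8 − 7.0) / 7 = -3.4143%
Σ(R_i − R̄_i)(R_m − R̄_m) = 182.9886  ⇒  Cov = 182.9886 / 7 = 26.1412
Σ(R_m − R̄_m)² = 104.5486  ⇒  Var(R_m) = 104.5486 / 7 = 14.9355
β = Cov / Var(R_m) = 26.1412 / 14.9355 = 1.7503
MRP = 7.12% − 3.10% = 4.02%
E(R) = R_f + β × MRP = 3.10% + 1.7503 × 4.02% = 10.14%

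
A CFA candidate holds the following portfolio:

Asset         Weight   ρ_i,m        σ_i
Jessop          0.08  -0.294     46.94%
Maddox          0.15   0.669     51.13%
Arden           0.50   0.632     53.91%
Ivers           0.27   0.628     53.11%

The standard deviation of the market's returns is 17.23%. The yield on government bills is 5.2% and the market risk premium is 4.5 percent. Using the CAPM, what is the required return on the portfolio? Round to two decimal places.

13.05%

β_Jessop = -0.294 × 46.94% / 17.23% = -0.8009
β_Maddox = 0.669 × 51.13% / 17.23% = 1.9853
β_Arden = 0.632 × 53.91% / 17.23% = 1.9774
β_Ivers = 0.628 × 53.11% / 17.23% = 1.9358
β_P = Σ w_i β_i = 0.08×-0.8009 + 0.15×1.9853 + 0.50×1.9774 + 0.27×1.9358 = 1.7451
E(R_P) = R_f + β_P × MRP = 5.2% + 1.7451 × 4.5% = 13.05%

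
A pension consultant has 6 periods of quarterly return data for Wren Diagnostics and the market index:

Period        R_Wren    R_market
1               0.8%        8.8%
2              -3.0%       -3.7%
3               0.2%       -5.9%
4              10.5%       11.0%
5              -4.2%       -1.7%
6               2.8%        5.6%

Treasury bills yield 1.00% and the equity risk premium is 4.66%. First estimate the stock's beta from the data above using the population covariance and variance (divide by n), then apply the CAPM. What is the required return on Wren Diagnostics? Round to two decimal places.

3.60%

Mean R_i = (0.8 − 3.0 + 0.2 + 10.5 − 4.2 + 2.8) / 6 = 1.1833%
Mean R_m = (8.8 − 3.7 − 5.9 + 11.0 − 1.7 + 5.6) / 6 = 2.3500%
Σ(R_i − R̄_i)(R_m − R̄_m) = 138.5950  ⇒  Cov = 138.5950 / 6 = 23.0992
Σ(R_m − R̄_m)² = 248.0550  ⇒  Var(R_m) = 248.0550 / 6 = 41.3425
β = Cov / Var(R_m) = 23.0992 / 41.3425 = 0.5587
E(R) = R_f + β × MRP = 1.00% + 0.5587 × 4.66% = 3.60%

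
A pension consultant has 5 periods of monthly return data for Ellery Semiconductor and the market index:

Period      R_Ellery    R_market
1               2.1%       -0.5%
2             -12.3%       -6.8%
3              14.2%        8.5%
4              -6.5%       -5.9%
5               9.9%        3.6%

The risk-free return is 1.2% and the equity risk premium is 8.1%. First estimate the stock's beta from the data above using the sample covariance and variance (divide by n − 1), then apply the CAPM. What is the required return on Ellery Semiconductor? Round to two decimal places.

Mean R_i = (2.1 − 12.3 + 14.2 − 6.5 + 9.9) / 5 = 1.4800%
Mean R_m = (-0.5 − 6.8 + 8.5 − 5.9 + 3.6) / 5 = -0.2200%
Σ(R_i − R̄_i)(R_m − R̄_m) = 278.9080  ⇒  Cov = 278.9080 / 4 = 69.7270
Σ(R_m − R̄_m)² = 166.2680  ⇒  Var(R_m) = 166.2680 / 4 = 41.5670
β = Cov / Var(R_m) = 69.7270 / 41.5670 = 1.6775
E(R) = R_f + β × MRP = 1.2% + 1.6775 × 8.1% = 14.79%

14.79%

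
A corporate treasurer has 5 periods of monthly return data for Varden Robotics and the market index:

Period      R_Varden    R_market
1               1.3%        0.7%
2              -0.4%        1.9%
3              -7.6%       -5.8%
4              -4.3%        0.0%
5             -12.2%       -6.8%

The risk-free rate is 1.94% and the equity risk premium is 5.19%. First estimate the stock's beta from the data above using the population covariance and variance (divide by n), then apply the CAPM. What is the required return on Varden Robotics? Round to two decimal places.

8.49%

Mean R_i = (1.3 − 0.4 − 7.6 − 4.3 − 12.2) / 5 = -4.6400%
Mean R_m = (0.7 + 1.9 − 5.8 + 0.0 − 6.8) / 5 = -2.0000%
Σ(R_i − R̄_i)(R_m − R̄_m) = 80.7900  ⇒  Cov = 80.7900 / 5 = 16.1580
Σ(R_m − R̄_m)² = 63.9800  ⇒  Var(R_m) = 63.9800 / 5 = 12.7960
β = Cov / Var(R_m) = 16.1580 / 12.7960 = 1.2627
E(R) = R_f + β × MRP = 1.94% + 1.2627 × 5.19% = 8.49%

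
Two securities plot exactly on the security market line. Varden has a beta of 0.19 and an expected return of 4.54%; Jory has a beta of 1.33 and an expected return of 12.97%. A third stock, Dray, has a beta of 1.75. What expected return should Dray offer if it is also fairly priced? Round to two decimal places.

16.08%

MRP (SML slope) = (12.97% − 4.54%) / (1.33 − 0.19) = 8.43% / 1.14 = 7.3947%
R_f (intercept) = 4.54% − 0.19 × 7.3947% = 3.1350%
E(R_Dray) = R_f + β × MRP = 3.1350% + 1.75 × 7.3947% = 16.08%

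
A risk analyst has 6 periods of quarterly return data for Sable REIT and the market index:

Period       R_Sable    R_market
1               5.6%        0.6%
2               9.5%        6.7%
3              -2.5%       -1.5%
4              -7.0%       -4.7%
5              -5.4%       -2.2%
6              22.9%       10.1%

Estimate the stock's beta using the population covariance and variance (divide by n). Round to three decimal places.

Mean R_i = (5.6 + 9.5 − 2.5 − 7.0 − 5.4 + 22.9) / 6 = 3.8500%
Mean R_m = (0.6 + 6.7 − 1.5 − 4.7 − 2.2 + 10.1) / 6 = 1.5000%
Σ(R_i − R̄_i)(R_m − R̄_m) = 312.1800  ⇒  Cov = 312.1800 / 6 = 52.0300
Σ(R_m − R̄_m)² = 162.9400  ⇒  Var(R_m) = 162.9400 / 6 = 27.1567
β = Cov / Var(R_m) = 52.0300 / 27.1567 = 1.9159

1.916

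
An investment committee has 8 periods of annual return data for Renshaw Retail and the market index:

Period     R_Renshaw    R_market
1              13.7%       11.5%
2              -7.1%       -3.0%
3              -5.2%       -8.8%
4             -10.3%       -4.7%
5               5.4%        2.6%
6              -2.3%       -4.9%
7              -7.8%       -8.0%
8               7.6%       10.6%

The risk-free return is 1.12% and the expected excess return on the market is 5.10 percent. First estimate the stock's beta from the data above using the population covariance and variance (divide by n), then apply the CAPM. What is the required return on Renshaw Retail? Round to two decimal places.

Mean R_i = (13.7 − 7.1 − 5.2 − 10.3 + 5.4 − 2.3 − 7.8 + 7.6) / 8 = -0.7500%
Mean R_m = (11.5 − 3.0 − 8.8 − 4.7 + 2.6 − 4.9 − 8.0 + 10.6) / 8 = -0.5875%
Σ(R_i − R̄_i)(R_m − R̄_m) = 437.7650  ⇒  Cov = 437.7650 / 8 = 54.7206
Σ(R_m − R̄_m)² = 445.1488  ⇒  Var(R_m) = 445.1488 / 8 = 55.6436
β = Cov / Var(R_m) = 54.7206 / 55.6436 = 0.9834
E(R) = R_f + β × MRP = 1.12% + 0.9834 × 5.10% = 6.14%

6.14%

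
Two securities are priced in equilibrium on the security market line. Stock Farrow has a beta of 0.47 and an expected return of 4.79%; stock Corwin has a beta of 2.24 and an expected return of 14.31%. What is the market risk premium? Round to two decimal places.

5.38%

Both satisfy E(R) = R_f + β·MRP, so the slope of the SML is
MRP = (14.31% − 4.79%) / (2.24 − 0.47) = 9.52% / 1.77 = 5.3785%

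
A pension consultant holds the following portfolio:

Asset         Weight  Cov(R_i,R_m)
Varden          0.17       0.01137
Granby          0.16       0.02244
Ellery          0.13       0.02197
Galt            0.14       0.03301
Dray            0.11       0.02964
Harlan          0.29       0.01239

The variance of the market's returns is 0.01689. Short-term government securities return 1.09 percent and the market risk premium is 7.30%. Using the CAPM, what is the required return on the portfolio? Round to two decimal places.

9.67%

β_Varden = 0.01137 / 0.01689 = 0.6732
β_Granby = 0.02244 / 0.01689 = 1.3286
β_Ellery = 0.02197 / 0.01689 = 1.3008
β_Galt = 0.03301 / 0.01689 = 1.9544
β_Dray = 0.02964 / 0.01689 = 1.7549
β_Harlan = 0.01239 / 0.01689 = 0.7336
β_P = Σ w_i β_i = 0.17×0.6732 + 0.16×1.3286 + 0.13×1.3008 + 0.14×1.9544 + 0.11×1.7549 + 0.29×0.7336 = 1.1755
E(R_P) = R_f + β_P × MRP = 1.09% + 1.1755 × 7.30% = 9.67%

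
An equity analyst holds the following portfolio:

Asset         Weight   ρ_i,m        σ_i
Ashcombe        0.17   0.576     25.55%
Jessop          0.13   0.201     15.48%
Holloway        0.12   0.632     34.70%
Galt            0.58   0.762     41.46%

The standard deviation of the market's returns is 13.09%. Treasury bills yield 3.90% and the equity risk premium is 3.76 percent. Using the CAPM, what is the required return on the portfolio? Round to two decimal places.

β_Ashcombe = 0.576 × 25.55% / 13.09% = 1.1243
β_Jessop = 0.201 × 15.48% / 13.09% = 0.2377
β_Holloway = 0.632 × 34.70% / 13.09% = 1.6754
β_Galt = 0.762 × 41.46% / 13.09% = 2.4135
β_P = Σ w_i β_i = 0.17×1.1243 + 0.13×0.2377 + 0.12×1.6754 + 0.58×2.4135 = 1.8229
E(R_P) = R_f + β_P × MRP = 3.90% + 1.8229 × 3.76% = 10.75%

10.75%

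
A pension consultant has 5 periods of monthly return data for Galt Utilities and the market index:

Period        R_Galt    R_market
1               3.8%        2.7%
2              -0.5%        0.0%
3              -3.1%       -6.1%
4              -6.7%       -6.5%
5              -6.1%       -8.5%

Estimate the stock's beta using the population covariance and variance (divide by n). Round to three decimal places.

0.857

Mean R_i = (3.8 − 0.5 − 3.1 − 6.7 − 6.1) / 5 = -2.5200%
Mean R_m = (2.7 + 0.0 − 6.1 − 6.5 − 8.5) / 5 = -3.6800%
Σ(R_i − R̄_i)(R_m − R̄_m) = 78.2020  ⇒  Cov = 78.2020 / 5 = 15.6404
Σ(R_m − R̄_m)² = 91.2880  ⇒  Var(R_m) = 91.2880 / 5 = 18.2576
β = Cov / Var(R_m) = 15.6404 / 18.2576 = 0.8567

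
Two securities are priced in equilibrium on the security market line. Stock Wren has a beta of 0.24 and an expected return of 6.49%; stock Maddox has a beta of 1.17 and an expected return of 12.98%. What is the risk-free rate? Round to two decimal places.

4.82%

Both satisfy E(R) = R_f + β·MRP, so the slope of the SML is
MRP = (12.98% − 6.49%) / (1.17 − 0.24) = 6.49% / 0.93 = 6.9785%
R_f = E(R_Wren) − β_Wren·MRP = 6.49% − 0.24 × 6.9785% = 4.8152%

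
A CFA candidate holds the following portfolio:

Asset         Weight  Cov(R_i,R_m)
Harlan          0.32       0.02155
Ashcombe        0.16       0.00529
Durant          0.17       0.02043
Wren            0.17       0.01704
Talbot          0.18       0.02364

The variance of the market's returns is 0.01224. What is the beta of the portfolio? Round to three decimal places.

1.501

β_Harlan = 0.02155 / 0.01224 = 1.7606
β_Ashcombe = 0.00529 / 0.01224 = 0.4322
β_Durant = 0.02043 / 0.01224 = 1.6691
β_Wren = 0.01704 / 0.01224 = 1.3922
β_Talbot = 0.02364 / 0.01224 = 1.9314
β_P = Σ w_i β_i = 0.32×1.7606 + 0.16×0.4322 + 0.17×1.6691 + 0.17×1.3922 + 0.18×1.9314 = 1.5006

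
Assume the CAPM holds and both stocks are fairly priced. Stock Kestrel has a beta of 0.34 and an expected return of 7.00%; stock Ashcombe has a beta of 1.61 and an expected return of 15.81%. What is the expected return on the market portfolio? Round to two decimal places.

Both satisfy E(R) = R_f + β·MRP, so the slope of the SML is
MRP = (15.81% − 7.00%) / (1.61 − 0.34) = 8.81% / 1.27 = 6.9370%
R_f = E(R_Kestrel) − β_Kestrel·MRP = 7.00% − 0.34 × 6.9370% = 4.6414%
E(R_m) = R_f + MRP = 4.6414% + 6.9370% = 11.58%

11.58%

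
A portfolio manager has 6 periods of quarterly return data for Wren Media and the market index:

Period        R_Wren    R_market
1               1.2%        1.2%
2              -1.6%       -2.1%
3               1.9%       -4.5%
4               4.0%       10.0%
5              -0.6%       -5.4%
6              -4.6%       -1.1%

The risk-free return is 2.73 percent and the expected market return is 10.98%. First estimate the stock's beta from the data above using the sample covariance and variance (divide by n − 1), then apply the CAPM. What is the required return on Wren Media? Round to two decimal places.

Mean R_i = (1.2 − 1.6 + 1.9 + 4.0 − 0.6 − 4.6) / 6 = 0.0500%
Mean R_m = (1.2 − 2.1 − 4.5 + 10.0 − 5.4 − 1.1) / 6 = -0.3167%
Σ(R_i − R̄_i)(R_m − R̄_m) = 44.6450  ⇒  Cov = 44.6450 / 5 = 8.9290
Σ(R_m − R̄_m)² = 155.8683  ⇒  Var(R_m) = 155.8683 / 5 = 31.1737
β = Cov / Var(R_m) = 8.9290 / 31.1737 = 0.2864
MRP = 10.98% − 2.73% = 8.25%
E(R) = R_f + β × MRP = 2.73% + 0.2864 × 8.25% = 5.09%

5.09%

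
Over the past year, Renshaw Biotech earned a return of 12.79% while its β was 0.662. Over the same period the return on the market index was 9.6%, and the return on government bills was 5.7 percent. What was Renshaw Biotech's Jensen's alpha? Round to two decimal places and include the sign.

Market excess return = 9.6% − 5.7% = 3.90%
CAPM benchmark = R_f + β(R_m − R_f) = 5.7% + 0.662 × 3.9% = 8.2818%
α = actual − benchmark = 12.79% − 8.2818% = +4.51%

+4.51%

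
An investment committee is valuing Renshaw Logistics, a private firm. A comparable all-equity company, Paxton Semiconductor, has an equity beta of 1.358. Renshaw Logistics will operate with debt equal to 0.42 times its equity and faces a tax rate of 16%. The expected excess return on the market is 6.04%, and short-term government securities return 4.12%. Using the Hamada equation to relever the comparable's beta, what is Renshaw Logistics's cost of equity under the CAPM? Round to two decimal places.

β_L = β_U × [1 + (1 − t)(D/E)] = 1.358 × [1 + (1 − 0.16) × 0.42]
    = 1.358 × [1 + 0.84 × 0.42] = 1.358 × 1.3528 = 1.8371
E(R) = R_f + β_L × MRP = 4.12% + 1.8371 × 6.04% = 15.22%

15.22%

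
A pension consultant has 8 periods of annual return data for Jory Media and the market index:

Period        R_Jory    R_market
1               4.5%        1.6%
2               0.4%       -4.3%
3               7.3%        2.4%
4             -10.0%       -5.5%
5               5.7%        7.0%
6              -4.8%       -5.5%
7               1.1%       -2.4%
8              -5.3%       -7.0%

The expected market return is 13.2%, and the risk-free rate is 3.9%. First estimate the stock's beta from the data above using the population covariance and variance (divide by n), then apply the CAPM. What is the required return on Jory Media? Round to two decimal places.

Mean R_i = (4.5 + 0.4 + 7.3 − 10.0 + 5.7 − 4.8 + 1.1 − 5.3) / 8 = -0.1375%
Mean R_m = (1.6 − 4.3 + 2.4 − 5.5 + 7.0 − 5.5 − 2.4 − 7.0) / 8 = -1.7125%
Σ(R_i − R̄_i)(R_m − R̄_m) = 176.8763  ⇒  Cov = 176.8763 / 8 = 22.1095
Σ(R_m − R̄_m)² = 167.6088  ⇒  Var(R_m) = 167.6088 / 8 = 20.9511
β = Cov / Var(R_m) = 22.1095 / 20.9511 = 1.0553
MRP = 13.2% − 3.9% = 9.30%
E(R) = R_f + β × MRP = 3.9% + 1.0553 × 9.3% = 13.71%

13.71%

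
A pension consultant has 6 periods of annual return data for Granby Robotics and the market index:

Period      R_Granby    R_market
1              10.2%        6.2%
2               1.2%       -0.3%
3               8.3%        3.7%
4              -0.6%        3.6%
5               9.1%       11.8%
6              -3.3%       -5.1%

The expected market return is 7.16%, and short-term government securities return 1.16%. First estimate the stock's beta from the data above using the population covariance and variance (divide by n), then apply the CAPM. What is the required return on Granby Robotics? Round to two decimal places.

6.02%

Mean R_i = (10.2 + 1.2 + 8.3 − 0.6 + 9.1 − 3.3) / 6 = 4.1500%
Mean R_m = (6.2 − 0.3 + 3.7 + 3.6 + 11.8 − 5.1) / 6 = 3.3167%
Σ(R_i − R̄_i)(R_m − R̄_m) = 133.0550  ⇒  Cov = 133.0550 / 6 = 22.1758
Σ(R_m − R̄_m)² = 164.4283  ⇒  Var(R_m) = 164.4283 / 6 = 27.4047
β = Cov / Var(R_m) = 22.1758 / 27.4047 = 0.8092
MRP = 7.16% − 1.16% = 6.00%
E(R) = R_f + β × MRP = 1.16% + 0.8092 × 6.00% = 6.02%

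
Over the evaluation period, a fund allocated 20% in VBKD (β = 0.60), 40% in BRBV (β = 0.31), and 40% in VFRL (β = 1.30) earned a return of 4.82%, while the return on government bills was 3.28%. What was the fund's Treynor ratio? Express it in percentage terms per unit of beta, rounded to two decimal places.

β_P = 0.20×0.60 + 0.40×0.31 + 0.40×1.30 = 0.7640
Treynor = (R_P − R_f) / β_P = (4.82% − 3.28%) / 0.7640 = 1.54% / 0.7640 = 2.02%

2.02%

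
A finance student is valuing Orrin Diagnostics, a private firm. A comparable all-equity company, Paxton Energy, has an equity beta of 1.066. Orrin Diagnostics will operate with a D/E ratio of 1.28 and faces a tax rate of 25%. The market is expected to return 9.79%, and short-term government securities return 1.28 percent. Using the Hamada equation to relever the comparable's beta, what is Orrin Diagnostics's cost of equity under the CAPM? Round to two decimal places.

β_L = β_U × [1 + (1 − t)(D/E)] = 1.066 × [1 + (1 − 0.25) × 1.28]
    = 1.066 × [1 + 0.75 × 1.28] = 1.066 × 1.9600 = 2.0894
MRP = 9.79% − 1.28% = 8.51%
E(R) = R_f + β_L × MRP = 1.28% + 2.0894 × 8.51% = 19.06%

19.06%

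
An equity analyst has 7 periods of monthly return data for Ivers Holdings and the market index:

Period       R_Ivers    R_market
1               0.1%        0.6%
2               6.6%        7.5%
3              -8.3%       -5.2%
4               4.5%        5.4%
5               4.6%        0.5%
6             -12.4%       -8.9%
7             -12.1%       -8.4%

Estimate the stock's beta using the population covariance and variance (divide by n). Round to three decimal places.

1.230

Mean R_i = (0.1 + 6.6 − 8.3 + 4.5 + 4.6 − 12.4 − 12.1) / 7 = -2.4286%
Mean R_m = (0.6 + 7.5 − 5.2 + 5.4 + 0.5 − 8.9 − 8.4) / 7 = -1.2143%
Σ(R_i − R̄_i)(R_m − R̄_m) = 310.6771  ⇒  Cov = 310.6771 / 7 = 44.3824
Σ(R_m − R̄_m)² = 252.5086  ⇒  Var(R_m) = 252.5086 / 7 = 36.0727
β = Cov / Var(R_m) = 44.3824 / 36.0727 = 1.2304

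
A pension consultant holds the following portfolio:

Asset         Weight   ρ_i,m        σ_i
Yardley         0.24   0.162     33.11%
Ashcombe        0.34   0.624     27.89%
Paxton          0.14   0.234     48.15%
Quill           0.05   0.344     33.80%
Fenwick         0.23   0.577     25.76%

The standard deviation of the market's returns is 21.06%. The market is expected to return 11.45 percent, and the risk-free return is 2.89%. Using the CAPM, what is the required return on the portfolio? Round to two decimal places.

8.09%

β_Yardley = 0.162 × 33.11% / 21.06% = 0.2547
β_Ashcombe = 0.624 × 27.89% / 21.06% = 0.8264
β_Paxton = 0.234 × 48.15% / 21.06% = 0.5350
β_Quill = 0.344 × 33.80% / 21.06% = 0.5521
β_Fenwick = 0.577 × 25.76% / 21.06% = 0.7058
β_P = Σ w_i β_i = 0.24×0.2547 + 0.34×0.8264 + 0.14×0.5350 + 0.05×0.5521 + 0.23×0.7058 = 0.6069
MRP = 11.45% − 2.89% = 8.56%
E(R_P) = R_f + β_P × MRP = 2.89% + 0.6069 × 8.56% = 8.09%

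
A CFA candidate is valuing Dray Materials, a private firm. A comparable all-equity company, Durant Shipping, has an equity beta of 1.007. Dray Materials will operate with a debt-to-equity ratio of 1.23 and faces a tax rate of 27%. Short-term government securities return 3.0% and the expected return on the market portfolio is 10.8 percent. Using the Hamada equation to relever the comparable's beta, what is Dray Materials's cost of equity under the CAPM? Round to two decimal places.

β_L = β_U × [1 + (1 − t)(D/E)] = 1.007 × [1 + (1 − 0.27) × 1.23]
    = 1.007 × [1 + 0.73 × 1.23] = 1.007 × 1.8979 = 1.9112
MRP = 10.8% − 3.0% = 7.80%
E(R) = R_f + β_L × MRP = 3.0% + 1.9112 × 7.8% = 17.91%

17.91%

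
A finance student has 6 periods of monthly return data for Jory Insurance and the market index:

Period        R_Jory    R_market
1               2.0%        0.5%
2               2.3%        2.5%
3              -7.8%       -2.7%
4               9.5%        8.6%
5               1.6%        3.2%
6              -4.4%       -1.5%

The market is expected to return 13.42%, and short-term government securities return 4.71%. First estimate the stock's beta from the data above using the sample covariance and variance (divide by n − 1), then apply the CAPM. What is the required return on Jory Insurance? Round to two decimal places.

17.06%

Mean R_i = (2.0 + 2.3 − 7.8 + 9.5 + 1.6 − 4.4) / 6 = 0.5333%
Mean R_m = (0.5 + 2.5 − 2.7 + 8.6 + 3.2 − 1.5) / 6 = 1.7667%
Σ(R_i − R̄_i)(R_m − R̄_m) = 115.5767  ⇒  Cov = 115.5767 / 5 = 23.1153
Σ(R_m − R̄_m)² = 81.5133  ⇒  Var(R_m) = 81.5133 / 5 = 16.3027
β = Cov / Var(R_m) = 23.1153 / 16.3027 = 1.4179
MRP = 13.42% − 4.71% = 8.71%
E(R) = R_f + β × MRP = 4.71% + 1.4179 × 8.71% = 17.06%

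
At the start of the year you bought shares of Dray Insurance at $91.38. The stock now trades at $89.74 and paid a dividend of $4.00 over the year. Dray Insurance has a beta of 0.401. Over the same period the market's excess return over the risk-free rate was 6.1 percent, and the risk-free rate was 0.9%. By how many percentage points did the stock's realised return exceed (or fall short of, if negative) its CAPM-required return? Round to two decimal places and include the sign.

-0.76%

Realised HPR = (P1 + D1 − P0) / P0 = (89.74 + 4.00 − 91.38) / 91.38 = 2.36 / 91.38 = 2.5826%
CAPM required = R_f + β·MRP = 0.9% + 0.401 × 6.1% = 3.3461%
α = realised − required = 2.5826% − 3.3461% = -0.76%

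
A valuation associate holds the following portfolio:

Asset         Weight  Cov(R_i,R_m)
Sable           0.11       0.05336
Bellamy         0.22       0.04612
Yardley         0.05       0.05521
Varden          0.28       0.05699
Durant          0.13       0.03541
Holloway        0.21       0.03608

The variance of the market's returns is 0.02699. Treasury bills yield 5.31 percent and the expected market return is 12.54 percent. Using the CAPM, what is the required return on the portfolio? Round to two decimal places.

17.88%

β_Sable = 0.05336 / 0.02699 = 1.9770
β_Bellamy = 0.04612 / 0.02699 = 1.7088
β_Yardley = 0.05521 / 0.02699 = 2.0456
β_Varden = 0.05699 / 0.02699 = 2.1115
β_Durant = 0.03541 / 0.02699 = 1.3120
β_Holloway = 0.03608 / 0.02699 = 1.3368
β_P = Σ w_i β_i = 0.11×1.9770 + 0.22×1.7088 + 0.05×2.0456 + 0.28×2.1115 + 0.13×1.3120 + 0.21×1.3368 = 1.7382
MRP = 12.54% − 5.31% = 7.23%
E(R_P) = R_f + β_P × MRP = 5.31% + 1.7382 × 7.23% = 17.88%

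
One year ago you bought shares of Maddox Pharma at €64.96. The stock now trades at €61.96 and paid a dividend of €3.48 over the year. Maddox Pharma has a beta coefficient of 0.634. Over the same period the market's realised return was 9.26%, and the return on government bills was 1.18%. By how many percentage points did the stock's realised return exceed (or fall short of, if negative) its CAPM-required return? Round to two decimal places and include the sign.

-5.56%

Realised HPR = (P1 + D1 − P0) / P0 = (61.96 + 3.48 − 64.96) / 64.96 = 0.48 / 64.96 = 0.7389%
MRP = 9.26% − 1.18% = 8.08%
CAPM required = R_f + β·MRP = 1.18% + 0.634 × 8.08% = 6.30272%
α = realised − required = 0.7389% − 6.30272% = -5.56%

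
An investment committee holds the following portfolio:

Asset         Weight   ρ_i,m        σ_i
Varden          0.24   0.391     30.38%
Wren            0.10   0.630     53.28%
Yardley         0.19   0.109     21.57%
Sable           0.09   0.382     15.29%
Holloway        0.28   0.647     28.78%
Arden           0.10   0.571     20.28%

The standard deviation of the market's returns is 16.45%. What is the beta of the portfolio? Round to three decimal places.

0.824

β_Varden = 0.391 × 30.38% / 16.45% = 0.7221
β_Wren = 0.630 × 53.28% / 16.45% = 2.0405
β_Yardley = 0.109 × 21.57% / 16.45% = 0.1429
β_Sable = 0.382 × 15.29% / 16.45% = 0.3551
β_Holloway = 0.647 × 28.78% / 16.45% = 1.1320
β_Arden = 0.571 × 20.28% / 16.45% = 0.7039
β_P = Σ w_i β_i = 0.24×0.7221 + 0.10×2.0405 + 0.19×0.1429 + 0.09×0.3551 + 0.28×1.1320 + 0.10×0.7039 = 0.8238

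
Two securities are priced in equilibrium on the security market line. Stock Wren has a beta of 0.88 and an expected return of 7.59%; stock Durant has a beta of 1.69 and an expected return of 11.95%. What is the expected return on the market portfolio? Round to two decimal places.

Both satisfy E(R) = R_f + β·MRP, so the slope of the SML is
MRP = (11.95% − 7.59%) / (1.69 − 0.88) = 4.36% / 0.81 = 5.3827%
R_f = E(R_Wren) − β_Wren·MRP = 7.59% − 0.88 × 5.3827% = 2.8532%
E(R_m) = R_f + MRP = 2.8532% + 5.3827% = 8.24%

8.24%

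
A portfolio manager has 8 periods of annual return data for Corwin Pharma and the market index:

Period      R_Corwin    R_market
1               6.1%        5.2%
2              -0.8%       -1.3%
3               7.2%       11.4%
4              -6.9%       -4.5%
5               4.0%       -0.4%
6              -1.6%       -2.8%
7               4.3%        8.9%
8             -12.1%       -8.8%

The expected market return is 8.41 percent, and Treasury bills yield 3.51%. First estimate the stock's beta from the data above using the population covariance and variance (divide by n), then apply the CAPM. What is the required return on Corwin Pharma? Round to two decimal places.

7.79%

Mean R_i = (6.1 − 0.8 + 7.2 − 6.9 + 4.0 − 1.6 + 4.3 − 12.1) / 8 = 0.0250%
Mean R_m = (5.2 − 1.3 + 11.4 − 4.5 − 0.4 − 2.8 + 8.9 − 8.8) / 8 = 0.9625%
Σ(R_i − R̄_i)(R_m − R̄_m) = 293.3275  ⇒  Cov = 293.3275 / 8 = 36.6659
Σ(R_m − R̄_m)² = 336.1788  ⇒  Var(R_m) = 336.1788 / 8 = 42.0224
β = Cov / Var(R_m) = 36.6659 / 42.0224 = 0.8725
MRP = 8.41% − 3.51% = 4.90%
E(R) = R_f + β × MRP = 3.51% + 0.8725 × 4.90% = 7.79%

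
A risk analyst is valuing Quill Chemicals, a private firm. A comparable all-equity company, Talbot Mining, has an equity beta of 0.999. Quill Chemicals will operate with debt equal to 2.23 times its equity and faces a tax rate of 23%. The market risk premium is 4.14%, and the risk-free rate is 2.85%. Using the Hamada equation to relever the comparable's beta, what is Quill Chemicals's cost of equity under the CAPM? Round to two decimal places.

14.09%

β_L = β_U × [1 + (1 − t)(D/E)] = 0.999 × [1 + (1 − 0.23) × 2.23]
    = 0.999 × [1 + 0.77 × 2.23] = 0.999 × 2.7171 = 2.7144
E(R) = R_f + β_L × MRP = 2.85% + 2.7144 × 4.14% = 14.09%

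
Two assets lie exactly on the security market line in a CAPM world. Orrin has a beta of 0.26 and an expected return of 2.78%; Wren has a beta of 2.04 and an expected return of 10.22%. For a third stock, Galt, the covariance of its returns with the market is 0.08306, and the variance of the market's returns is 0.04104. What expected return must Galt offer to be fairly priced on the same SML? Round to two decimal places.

10.15%

MRP = (10.22% − 2.78%) / (2.04 − 0.26) = 4.1798%
R_f = 2.78% − 0.26 × 4.1798% = 1.6933%
β_Galt = Cov / Var(R_m) = 0.08306 / 0.04104 = 2.0239
E(R_Galt) = R_f + β × MRP = 1.6933% + 2.0239 × 4.1798% = 10.15%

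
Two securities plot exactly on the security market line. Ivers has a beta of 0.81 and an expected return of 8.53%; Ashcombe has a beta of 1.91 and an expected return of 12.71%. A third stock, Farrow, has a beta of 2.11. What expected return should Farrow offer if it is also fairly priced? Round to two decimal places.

MRP (SML slope) = (12.71% − 8.53%) / (1.91 − 0.81) = 4.18% / 1.10 = 3.8000%
R_f (intercept) = 8.53% − 0.81 × 3.8000% = 5.4520%
E(R_Farrow) = R_f + β × MRP = 5.4520% + 2.11 × 3.8000% = 13.47%

13.47%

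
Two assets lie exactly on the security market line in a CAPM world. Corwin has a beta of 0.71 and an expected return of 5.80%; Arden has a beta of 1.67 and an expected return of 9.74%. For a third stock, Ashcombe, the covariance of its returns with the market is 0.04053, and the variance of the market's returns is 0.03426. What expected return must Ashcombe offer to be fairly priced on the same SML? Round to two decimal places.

7.74%

MRP = (9.74% − 5.80%) / (1.67 − 0.71) = 4.1042%
R_f = 5.80% − 0.71 × 4.1042% = 2.8860%
β_Ashcombe = Cov / Var(R_m) = 0.04053 / 0.03426 = 1.1830
E(R_Ashcombe) = R_f + β × MRP = 2.8860% + 1.1830 × 4.1042% = 7.74%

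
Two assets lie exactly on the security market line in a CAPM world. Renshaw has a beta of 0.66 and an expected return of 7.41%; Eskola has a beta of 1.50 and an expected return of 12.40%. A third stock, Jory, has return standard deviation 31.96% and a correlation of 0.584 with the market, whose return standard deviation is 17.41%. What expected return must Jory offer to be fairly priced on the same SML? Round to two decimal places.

9.86%

MRP = (12.40% − 7.41%) / (1.50 − 0.66) = 5.9405%
R_f = 7.41% − 0.66 × 5.9405% = 3.4893%
β_Jory = ρ·σ_i/σ_m = 0.584 × 31.96 / 17.41 = 1.0721
E(R_Jory) = R_f + β × MRP = 3.4893% + 1.0721 × 5.9405% = 9.86%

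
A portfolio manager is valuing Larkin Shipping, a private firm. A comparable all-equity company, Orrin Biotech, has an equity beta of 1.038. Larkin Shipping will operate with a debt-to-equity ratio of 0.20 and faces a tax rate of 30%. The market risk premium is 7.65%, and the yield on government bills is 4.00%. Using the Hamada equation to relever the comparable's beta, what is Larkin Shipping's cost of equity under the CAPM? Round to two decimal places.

β_L = β_U × [1 + (1 − t)(D/E)] = 1.038 × [1 + (1 − 0.30) × 0.20]
    = 1.038 × [1 + 0.70 × 0.20] = 1.038 × 1.1400 = 1.1833
E(R) = R_f + β_L × MRP = 4.00% + 1.1833 × 7.65% = 13.05%

13.05%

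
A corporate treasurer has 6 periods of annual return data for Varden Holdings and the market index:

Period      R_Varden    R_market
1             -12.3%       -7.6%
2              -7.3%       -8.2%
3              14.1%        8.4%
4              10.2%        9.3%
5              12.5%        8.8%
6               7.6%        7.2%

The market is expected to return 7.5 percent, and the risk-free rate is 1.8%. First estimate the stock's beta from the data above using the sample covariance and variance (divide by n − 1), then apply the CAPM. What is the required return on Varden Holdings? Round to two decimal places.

9.08%

Mean R_i = (-12.3 − 7.3 + 14.1 + 10.2 + 12.5 + 7.6) / 6 = 4.1333%
Mean R_m = (-7.6 − 8.2 + 8.4 + 9.3 + 8.8 + 7.2) / 6 = 2.9833%
Σ(R_i − R̄_i)(R_m − R̄_m) = 457.3733  ⇒  Cov = 457.3733 / 5 = 91.4747
Σ(R_m − R̄_m)² = 357.9283  ⇒  Var(R_m) = 357.9283 / 5 = 71.5857
β = Cov / Var(R_m) = 91.4747 / 71.5857 = 1.2778
MRP = 7.5% − 1.8% = 5.70%
E(R) = R_f + β × MRP = 1.8% + 1.2778 × 5.7% = 9.08%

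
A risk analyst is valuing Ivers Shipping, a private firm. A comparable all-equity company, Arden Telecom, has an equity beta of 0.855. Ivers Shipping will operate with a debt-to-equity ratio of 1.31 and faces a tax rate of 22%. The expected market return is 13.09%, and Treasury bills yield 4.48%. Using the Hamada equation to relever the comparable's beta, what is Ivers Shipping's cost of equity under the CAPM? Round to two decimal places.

β_L = β_U × [1 + (1 − t)(D/E)] = 0.855 × [1 + (1 − 0.22) × 1.31]
    = 0.855 × [1 + 0.78 × 1.31] = 0.855 × 2.0218 = 1.7286
MRP = 13.09% − 4.48% = 8.61%
E(R) = R_f + β_L × MRP = 4.48% + 1.7286 × 8.61% = 19.36%

19.36%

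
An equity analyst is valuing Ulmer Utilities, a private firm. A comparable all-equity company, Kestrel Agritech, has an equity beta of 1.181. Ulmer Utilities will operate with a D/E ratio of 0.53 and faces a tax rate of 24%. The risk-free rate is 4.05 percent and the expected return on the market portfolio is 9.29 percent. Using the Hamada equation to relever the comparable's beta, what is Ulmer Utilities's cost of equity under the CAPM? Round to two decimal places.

β_L = β_U × [1 + (1 − t)(D/E)] = 1.181 × [1 + (1 − 0.24) × 0.53]
    = 1.181 × [1 + 0.76 × 0.53] = 1.181 × 1.4028 = 1.6567
MRP = 9.29% − 4.05% = 5.24%
E(R) = R_f + β_L × MRP = 4.05% + 1.6567 × 5.24% = 12.73%

12.73%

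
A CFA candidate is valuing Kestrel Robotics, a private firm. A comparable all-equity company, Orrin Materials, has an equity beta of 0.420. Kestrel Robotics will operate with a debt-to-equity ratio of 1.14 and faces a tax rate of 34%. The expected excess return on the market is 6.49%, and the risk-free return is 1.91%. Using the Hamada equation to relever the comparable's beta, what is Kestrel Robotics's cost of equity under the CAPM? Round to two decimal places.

6.69%

β_L = β_U × [1 + (1 − t)(D/E)] = 0.420 × [1 + (1 − 0.34) × 1.14]
    = 0.420 × [1 + 0.66 × 1.14] = 0.420 × 1.7524 = 0.7360
E(R) = R_f + β_L × MRP = 1.91% + 0.7360 × 6.49% = 6.69%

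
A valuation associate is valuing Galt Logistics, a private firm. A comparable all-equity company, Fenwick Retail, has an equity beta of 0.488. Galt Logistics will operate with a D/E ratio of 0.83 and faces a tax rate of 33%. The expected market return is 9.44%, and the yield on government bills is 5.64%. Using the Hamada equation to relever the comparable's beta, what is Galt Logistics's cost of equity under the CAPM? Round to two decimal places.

β_L = β_U × [1 + (1 − t)(D/E)] = 0.488 × [1 + (1 − 0.33) × 0.83]
    = 0.488 × [1 + 0.67 × 0.83] = 0.488 × 1.5561 = 0.7594
MRP = 9.44% − 5.64% = 3.80%
E(R) = R_f + β_L × MRP = 5.64% + 0.7594 × 3.80% = 8.53%

8.53%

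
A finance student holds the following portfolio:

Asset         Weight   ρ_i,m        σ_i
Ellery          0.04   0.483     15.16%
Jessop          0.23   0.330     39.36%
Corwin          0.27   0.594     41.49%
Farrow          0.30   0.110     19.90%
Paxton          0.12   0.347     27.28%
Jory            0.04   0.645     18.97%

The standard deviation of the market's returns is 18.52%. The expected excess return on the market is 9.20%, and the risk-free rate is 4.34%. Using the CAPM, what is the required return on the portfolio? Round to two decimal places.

10.41%

β_Ellery = 0.483 × 15.16% / 18.52% = 0.3954
β_Jessop = 0.330 × 39.36% / 18.52% = 0.7013
β_Corwin = 0.594 × 41.49% / 18.52% = 1.3307
β_Farrow = 0.110 × 19.90% / 18.52% = 0.1182
β_Paxton = 0.347 × 27.28% / 18.52% = 0.5111
β_Jory = 0.645 × 18.97% / 18.52% = 0.6607
β_P = Σ w_i β_i = 0.04×0.3954 + 0.23×0.7013 + 0.27×1.3307 + 0.30×0.1182 + 0.12×0.5111 + 0.04×0.6607 = 0.6596
E(R_P) = R_f + β_P × MRP = 4.34% + 0.6596 × 9.20% = 10.41%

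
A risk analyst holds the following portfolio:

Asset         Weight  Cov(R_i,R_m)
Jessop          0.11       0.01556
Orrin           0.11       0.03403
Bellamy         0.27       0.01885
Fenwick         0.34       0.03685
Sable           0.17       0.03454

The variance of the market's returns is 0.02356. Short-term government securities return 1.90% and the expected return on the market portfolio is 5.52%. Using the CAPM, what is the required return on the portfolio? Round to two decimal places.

6.35%

β_Jessop = 0.01556 / 0.02356 = 0.6604
β_Orrin = 0.03403 / 0.02356 = 1.4444
β_Bellamy = 0.01885 / 0.02356 = 0.8001
β_Fenwick = 0.03685 / 0.02356 = 1.5641
β_Sable = 0.03454 / 0.02356 = 1.4660
β_P = Σ w_i β_i = 0.11×0.6604 + 0.11×1.4444 + 0.27×0.8001 + 0.34×1.5641 + 0.17×1.4660 = 1.2286
MRP = 5.52% − 1.90% = 3.62%
E(R_P) = R_f + β_P × MRP = 1.90% + 1.2286 × 3.62% = 6.35%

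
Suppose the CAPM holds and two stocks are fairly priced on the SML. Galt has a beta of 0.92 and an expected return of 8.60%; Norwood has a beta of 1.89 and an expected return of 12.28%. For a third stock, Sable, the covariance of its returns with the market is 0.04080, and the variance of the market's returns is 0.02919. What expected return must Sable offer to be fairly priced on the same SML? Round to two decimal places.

MRP = (12.28% − 8.60%) / (1.89 − 0.92) = 3.7938%
R_f = 8.60% − 0.92 × 3.7938% = 5.1097%
β_Sable = Cov / Var(R_m) = 0.04080 / 0.02919 = 1.3977
E(R_Sable) = R_f + β × MRP = 5.1097% + 1.3977 × 3.7938% = 10.41%

10.41%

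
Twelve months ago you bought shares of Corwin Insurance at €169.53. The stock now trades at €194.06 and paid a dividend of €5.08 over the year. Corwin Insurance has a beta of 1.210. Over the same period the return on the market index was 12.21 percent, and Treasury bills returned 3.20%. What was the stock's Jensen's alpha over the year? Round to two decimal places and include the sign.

+3.36%

Realised HPR = (P1 + D1 − P0) / P0 = (194.06 + 5.08 − 169.53) / 169.53 = 29.61 / 169.53 = 17.4659%
MRP = 12.21% − 3.20% = 9.01%
CAPM required = R_f + β·MRP = 3.20% + 1.210 × 9.01% = 14.10210%
α = realised − required = 17.4659% − 14.10210% = +3.36%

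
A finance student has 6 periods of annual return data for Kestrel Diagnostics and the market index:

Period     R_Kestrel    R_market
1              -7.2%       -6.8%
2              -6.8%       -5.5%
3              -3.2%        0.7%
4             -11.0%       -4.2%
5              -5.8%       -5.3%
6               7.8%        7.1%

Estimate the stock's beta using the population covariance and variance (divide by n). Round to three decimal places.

Mean R_i = (-7.2 − 6.8 − 3.2 − 11.0 − 5.8 + 7.8) / 6 = -4.3667%
Mean R_m = (-6.8 − 5.5 + 0.7 − 4.2 − 5.3 + 7.1) / 6 = -2.3333%
Σ(R_i − R̄_i)(R_m − R̄_m) = 155.3067  ⇒  Cov = 155.3067 / 6 = 25.8845
Σ(R_m − R̄_m)² = 140.4533  ⇒  Var(R_m) = 140.4533 / 6 = 23.4089
β = Cov / Var(R_m) = 25.8845 / 23.4089 = 1.1058

1.106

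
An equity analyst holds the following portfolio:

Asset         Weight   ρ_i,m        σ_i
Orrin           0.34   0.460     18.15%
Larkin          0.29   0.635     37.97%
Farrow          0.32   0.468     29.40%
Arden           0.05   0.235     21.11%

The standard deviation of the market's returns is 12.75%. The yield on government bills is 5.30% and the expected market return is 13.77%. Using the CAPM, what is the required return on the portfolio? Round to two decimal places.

14.92%

β_Orrin = 0.460 × 18.15% / 12.75% = 0.6548
β_Larkin = 0.635 × 37.97% / 12.75% = 1.8911
β_Farrow = 0.468 × 29.40% / 12.75% = 1.0792
β_Arden = 0.235 × 21.11% / 12.75% = 0.3891
β_P = Σ w_i β_i = 0.34×0.6548 + 0.29×1.8911 + 0.32×1.0792 + 0.05×0.3891 = 1.1359
MRP = 13.77% − 5.30% = 8.47%
E(R_P) = R_f + β_P × MRP = 5.30% + 1.1359 × 8.47% = 14.92%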